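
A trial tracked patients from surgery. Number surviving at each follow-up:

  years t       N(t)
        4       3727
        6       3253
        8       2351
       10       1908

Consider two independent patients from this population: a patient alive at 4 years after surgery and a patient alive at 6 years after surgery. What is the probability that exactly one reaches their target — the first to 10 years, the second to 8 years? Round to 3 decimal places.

p₁ = N(10)/N(4) = 1908/3727 = 0.511940; p₂ = N(8)/N(6) = 2351/3253 = 0.722717.
P(exactly one) = p₁(1−p₂) + (1−p₁)p₂ = 0.141952 + 0.352729 = 0.494682.

0.495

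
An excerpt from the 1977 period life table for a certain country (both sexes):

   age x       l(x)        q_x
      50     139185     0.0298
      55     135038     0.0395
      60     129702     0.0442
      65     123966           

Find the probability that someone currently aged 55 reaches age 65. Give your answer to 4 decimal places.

0.9180

The conditional survival probability is l(65)/l(55) = 123966/135038 = 0.918008.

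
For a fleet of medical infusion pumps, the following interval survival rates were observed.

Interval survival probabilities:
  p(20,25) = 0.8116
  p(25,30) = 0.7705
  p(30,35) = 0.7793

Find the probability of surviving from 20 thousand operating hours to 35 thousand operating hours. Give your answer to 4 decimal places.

0.4873

Survival from 20 to 35 is the product of surviving each interval: 0.8116 × 0.7705 × 0.7793.
= 0.487326.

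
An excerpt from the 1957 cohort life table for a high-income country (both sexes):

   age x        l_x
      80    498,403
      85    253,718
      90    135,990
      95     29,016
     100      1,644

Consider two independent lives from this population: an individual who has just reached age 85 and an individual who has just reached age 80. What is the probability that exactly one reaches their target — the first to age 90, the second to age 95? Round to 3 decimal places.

p₁ = l_90/l_85 = 135,990/253,718 = 0.535989; p₂ = l_95/l_80 = 29,016/498,403 = 0.058218.
P(exactly one) = p₁(1−p₂) + (1−p₁)p₂ = 0.504785 + 0.027014 = 0.531799.

0.532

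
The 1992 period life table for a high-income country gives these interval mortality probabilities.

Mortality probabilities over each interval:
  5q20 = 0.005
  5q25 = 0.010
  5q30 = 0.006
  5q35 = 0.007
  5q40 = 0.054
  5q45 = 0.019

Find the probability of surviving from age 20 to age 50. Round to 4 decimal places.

Chaining the interval survival probabilities: (1 − 0.005) × (1 − 0.010) × (1 − 0.006) × (1 − 0.007) × (1 − 0.054) × (1 − 0.019).
= 0.995 × 0.990 × 0.994 × 0.993 × 0.946 × 0.981 = 0.902306.

0.9023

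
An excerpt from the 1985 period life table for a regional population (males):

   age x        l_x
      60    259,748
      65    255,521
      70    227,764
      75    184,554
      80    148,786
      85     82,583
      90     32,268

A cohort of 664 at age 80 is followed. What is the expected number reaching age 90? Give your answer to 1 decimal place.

144.0

The relevant probability is 32,268/148,786 = 0.216875.
Expected number = 664 × 0.216875 = 144.0.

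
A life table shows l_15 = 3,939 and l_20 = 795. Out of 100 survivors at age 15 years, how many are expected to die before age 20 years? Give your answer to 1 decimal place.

The relevant probability is 1 − 795/3,939 = 0.798172.
Expected number = 100 × 0.798172 = 79.8.

79.8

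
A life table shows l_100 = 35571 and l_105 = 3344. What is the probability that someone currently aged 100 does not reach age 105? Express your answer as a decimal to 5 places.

P(die before 105 | alive at 100) = 1 − l_105/l_100 = 1 − 3344/35571 = (32227)/35571 = 0.905991.

0.90599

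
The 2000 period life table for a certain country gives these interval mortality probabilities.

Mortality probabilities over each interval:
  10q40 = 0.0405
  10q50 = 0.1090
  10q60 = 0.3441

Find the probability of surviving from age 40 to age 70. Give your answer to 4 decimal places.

0.5607

The overall survival probability is (1 − 0.0405) × (1 − 0.1090) × (1 − 0.3441).
= 0.9595 × 0.8910 × 0.6559 = 0.560738.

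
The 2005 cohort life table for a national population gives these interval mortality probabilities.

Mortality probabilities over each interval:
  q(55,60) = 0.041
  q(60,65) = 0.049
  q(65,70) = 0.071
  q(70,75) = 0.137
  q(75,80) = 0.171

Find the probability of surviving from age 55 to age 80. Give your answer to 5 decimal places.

Survival from 55 to 80 is the product of surviving each interval: (1 − 0.041) × (1 − 0.049) × (1 − 0.071) × (1 − 0.137) × (1 − 0.171).
= 0.959 × 0.951 × 0.929 × 0.863 × 0.829 = 0.606150.

0.60615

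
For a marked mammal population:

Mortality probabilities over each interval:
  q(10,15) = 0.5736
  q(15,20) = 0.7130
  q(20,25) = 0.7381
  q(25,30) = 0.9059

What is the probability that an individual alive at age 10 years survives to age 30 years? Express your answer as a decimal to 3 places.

0.003

Chaining the interval survival probabilities: (1 − 0.5736) × (1 − 0.7130) × (1 − 0.7381) × (1 − 0.9059).
= 0.4264 × 0.2870 × 0.2619 × 0.0941 = 0.003016.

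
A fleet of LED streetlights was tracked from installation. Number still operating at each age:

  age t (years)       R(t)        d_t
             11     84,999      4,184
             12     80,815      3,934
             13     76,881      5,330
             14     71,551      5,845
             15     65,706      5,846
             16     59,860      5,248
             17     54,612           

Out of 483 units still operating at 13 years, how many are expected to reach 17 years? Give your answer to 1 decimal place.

The relevant probability is 54,612/76,881 = 0.710345.
Expected number = 483 × 0.710345 = 343.1.

343.1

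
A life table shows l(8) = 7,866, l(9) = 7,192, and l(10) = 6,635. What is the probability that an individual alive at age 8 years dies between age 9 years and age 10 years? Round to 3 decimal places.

This is the probability of reaching 9 but not 10, conditional on being alive at 8: (l(9) − l(10)) / l(8).
= (7,192 − 6,635) / 7,866 = 557 / 7,866 = 0.070811.

0.071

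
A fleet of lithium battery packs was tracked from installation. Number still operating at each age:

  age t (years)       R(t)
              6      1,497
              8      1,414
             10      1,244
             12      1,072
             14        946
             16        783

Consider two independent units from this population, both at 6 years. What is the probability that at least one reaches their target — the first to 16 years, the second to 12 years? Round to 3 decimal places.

0.865

p₁ = R(16)/R(6) = 783/1,497 = 0.523046; p₂ = R(12)/R(6) = 1,072/1,497 = 0.716099.
P(at least one) = 1 − (1−p₁)(1−p₂) = 1 − 0.476954 × 0.283901 = 0.864592.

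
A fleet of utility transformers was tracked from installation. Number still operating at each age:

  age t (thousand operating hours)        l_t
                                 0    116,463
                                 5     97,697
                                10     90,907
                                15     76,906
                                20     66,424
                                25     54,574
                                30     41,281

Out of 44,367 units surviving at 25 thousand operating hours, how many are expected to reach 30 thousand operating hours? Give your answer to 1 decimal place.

33560.2

The relevant probability is 41,281/54,574 = 0.756422.
Expected number = 44,367 × 0.756422 = 33560.2.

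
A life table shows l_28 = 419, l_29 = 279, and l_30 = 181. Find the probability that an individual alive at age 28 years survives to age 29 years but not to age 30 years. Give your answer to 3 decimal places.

0.234

This is the probability of reaching 29 but not 30, conditional on being alive at 28: (l_29 − l_30) / l_28.
= (279 − 181) / 419 = 98 / 419 = 0.233890.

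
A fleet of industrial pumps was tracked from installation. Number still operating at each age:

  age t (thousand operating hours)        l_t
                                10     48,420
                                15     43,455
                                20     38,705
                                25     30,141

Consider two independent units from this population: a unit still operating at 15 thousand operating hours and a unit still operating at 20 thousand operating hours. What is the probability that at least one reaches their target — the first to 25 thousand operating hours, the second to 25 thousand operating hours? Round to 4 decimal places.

p₁ = l_25/l_15 = 30,141/43,455 = 0.693614; p₂ = l_25/l_20 = 30,141/38,705 = 0.778737.
P(at least one) = 1 − (1−p₁)(1−p₂) = 1 − 0.306386 × 0.221263 = 0.932208.

0.9322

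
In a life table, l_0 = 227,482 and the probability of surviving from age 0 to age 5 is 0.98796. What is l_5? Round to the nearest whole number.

l_5 = l_0 × p = 227,482 × 0.98796 = 224743.

224743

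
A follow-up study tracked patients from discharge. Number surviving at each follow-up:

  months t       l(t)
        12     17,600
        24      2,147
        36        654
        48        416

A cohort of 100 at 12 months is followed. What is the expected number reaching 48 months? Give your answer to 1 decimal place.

2.4

The relevant probability is 416/17,600 = 0.023636.
Expected number = 100 × 0.023636 = 2.4.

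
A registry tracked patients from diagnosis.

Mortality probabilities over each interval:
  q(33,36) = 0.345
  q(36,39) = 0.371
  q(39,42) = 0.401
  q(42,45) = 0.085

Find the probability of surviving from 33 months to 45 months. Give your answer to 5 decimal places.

0.22581

P(survive 33→45) = (1 − 0.345) × (1 − 0.371) × (1 − 0.401) × (1 − 0.085).
= 0.655 × 0.629 × 0.599 × 0.915 = 0.225808.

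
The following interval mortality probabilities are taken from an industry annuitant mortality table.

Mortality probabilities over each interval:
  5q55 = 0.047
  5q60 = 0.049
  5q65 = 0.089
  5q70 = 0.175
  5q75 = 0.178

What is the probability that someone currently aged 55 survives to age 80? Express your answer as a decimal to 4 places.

25p55 = (1 − 0.047) × (1 − 0.049) × (1 − 0.089) × (1 − 0.175) × (1 − 0.178).
= 0.953 × 0.951 × 0.911 × 0.825 × 0.822 = 0.559909.

0.5599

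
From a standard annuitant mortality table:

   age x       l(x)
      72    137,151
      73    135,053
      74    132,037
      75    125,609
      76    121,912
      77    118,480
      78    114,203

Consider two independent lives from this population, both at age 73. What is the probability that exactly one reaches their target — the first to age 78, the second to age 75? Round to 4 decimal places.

p₁ = l(78)/l(73) = 114,203/135,053 = 0.845616; p₂ = l(75)/l(73) = 125,609/135,053 = 0.930072.
P(exactly one) = p₁(1−p₂) + (1−p₁)p₂ = 0.059132 + 0.143588 = 0.202720.

0.2027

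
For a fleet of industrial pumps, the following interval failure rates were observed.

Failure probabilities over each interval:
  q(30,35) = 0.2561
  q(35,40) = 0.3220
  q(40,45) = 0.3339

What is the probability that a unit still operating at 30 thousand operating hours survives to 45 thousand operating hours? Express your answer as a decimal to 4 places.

The overall survival probability is (1 − 0.2561) × (1 − 0.3220) × (1 − 0.3339).
= 0.7439 × 0.6780 × 0.6661 = 0.335957.

0.3360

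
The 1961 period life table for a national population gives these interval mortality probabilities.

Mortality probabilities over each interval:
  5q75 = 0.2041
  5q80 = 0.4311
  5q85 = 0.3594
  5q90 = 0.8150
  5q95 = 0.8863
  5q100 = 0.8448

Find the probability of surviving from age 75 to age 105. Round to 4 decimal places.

0.0009

The overall survival probability is (1 − 0.2041) × (1 − 0.4311) × (1 − 0.3594) × (1 − 0.8150) × (1 − 0.8863) × (1 − 0.8448).
= 0.7959 × 0.5689 × 0.6406 × 0.1850 × 0.1137 × 0.1552 = 0.000947.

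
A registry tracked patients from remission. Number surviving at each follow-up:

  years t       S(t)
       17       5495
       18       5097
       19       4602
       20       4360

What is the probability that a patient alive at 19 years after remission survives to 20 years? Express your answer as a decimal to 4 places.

0.9474

The conditional survival probability is S(20)/S(19) = 4360/4602 = 0.947414.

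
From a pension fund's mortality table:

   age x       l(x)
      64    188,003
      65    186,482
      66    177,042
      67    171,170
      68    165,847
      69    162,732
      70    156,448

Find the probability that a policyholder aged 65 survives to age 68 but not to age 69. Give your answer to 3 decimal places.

This is the probability of reaching 68 but not 69, conditional on being alive at 65: (l(68) − l(69)) / l(65).
= (165,847 − 162,732) / 186,482 = 3,115 / 186,482 = 0.016704.

0.017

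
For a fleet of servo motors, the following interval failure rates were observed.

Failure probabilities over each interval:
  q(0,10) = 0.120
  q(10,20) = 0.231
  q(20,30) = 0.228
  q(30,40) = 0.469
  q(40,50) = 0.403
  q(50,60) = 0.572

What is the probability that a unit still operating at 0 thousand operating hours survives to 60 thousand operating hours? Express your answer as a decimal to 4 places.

0.0709

Chaining the interval survival probabilities: (1 − 0.120) × (1 − 0.231) × (1 − 0.228) × (1 − 0.469) × (1 − 0.403) × (1 − 0.572).
= 0.880 × 0.769 × 0.772 × 0.531 × 0.597 × 0.428 = 0.070882.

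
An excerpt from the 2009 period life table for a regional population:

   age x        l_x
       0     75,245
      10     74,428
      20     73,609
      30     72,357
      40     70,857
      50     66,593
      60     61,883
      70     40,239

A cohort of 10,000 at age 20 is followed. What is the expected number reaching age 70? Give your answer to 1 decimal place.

The relevant probability is 40,239/73,609 = 0.546659.
Expected number = 10,000 × 0.546659 = 5466.6.

5466.6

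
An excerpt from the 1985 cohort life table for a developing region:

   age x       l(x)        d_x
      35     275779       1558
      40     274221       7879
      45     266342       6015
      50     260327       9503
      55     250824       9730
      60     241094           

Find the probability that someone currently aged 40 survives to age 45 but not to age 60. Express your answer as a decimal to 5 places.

0.09207

This is the probability of reaching 45 but not 60, conditional on being alive at 40: (l(45) − l(60)) / l(40).
= (266342 − 241094) / 274221 = 25248 / 274221 = 0.092072.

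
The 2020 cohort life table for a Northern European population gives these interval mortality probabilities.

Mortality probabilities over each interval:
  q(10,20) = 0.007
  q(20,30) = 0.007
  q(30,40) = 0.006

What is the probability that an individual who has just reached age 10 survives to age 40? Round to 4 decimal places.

P(survive 10→40) = (1 − 0.007) × (1 − 0.007) × (1 − 0.006).
= 0.993 × 0.993 × 0.994 = 0.980133.

0.9801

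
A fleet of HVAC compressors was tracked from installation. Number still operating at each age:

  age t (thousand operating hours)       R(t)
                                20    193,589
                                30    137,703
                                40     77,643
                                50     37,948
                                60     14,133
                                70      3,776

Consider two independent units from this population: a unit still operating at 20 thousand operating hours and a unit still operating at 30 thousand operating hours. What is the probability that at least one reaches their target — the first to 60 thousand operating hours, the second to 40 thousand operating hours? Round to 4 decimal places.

p₁ = R(60)/R(20) = 14,133/193,589 = 0.073005; p₂ = R(40)/R(30) = 77,643/137,703 = 0.563844.
P(at least one) = 1 − (1−p₁)(1−p₂) = 1 − 0.926995 × 0.436156 = 0.595686.

0.5957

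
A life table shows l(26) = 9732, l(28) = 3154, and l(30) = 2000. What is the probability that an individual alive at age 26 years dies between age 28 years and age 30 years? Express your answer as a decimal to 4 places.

This is the probability of reaching 28 but not 30, conditional on being alive at 26: (l(28) − l(30)) / l(26).
= (3154 − 2000) / 9732 = 1154 / 9732 = 0.118578.

0.1186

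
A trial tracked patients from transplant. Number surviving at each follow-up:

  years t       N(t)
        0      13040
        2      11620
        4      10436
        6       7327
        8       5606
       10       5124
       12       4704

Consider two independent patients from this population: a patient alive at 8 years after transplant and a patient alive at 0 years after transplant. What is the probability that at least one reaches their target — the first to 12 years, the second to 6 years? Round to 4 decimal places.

p₁ = N(12)/N(8) = 4704/5606 = 0.839101; p₂ = N(6)/N(0) = 7327/13040 = 0.561887.
P(at least one) = 1 − (1−p₁)(1−p₂) = 1 − 0.160899 × 0.438113 = 0.929508.

0.9295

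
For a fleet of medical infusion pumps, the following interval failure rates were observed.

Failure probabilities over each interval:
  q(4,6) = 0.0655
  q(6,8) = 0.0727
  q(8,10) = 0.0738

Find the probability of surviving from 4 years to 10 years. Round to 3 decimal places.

Survival from 4 to 10 is the product of surviving each interval: (1 − 0.0655) × (1 − 0.0727) × (1 − 0.0738).
= 0.9345 × 0.9273 × 0.9262 = 0.802610.

0.803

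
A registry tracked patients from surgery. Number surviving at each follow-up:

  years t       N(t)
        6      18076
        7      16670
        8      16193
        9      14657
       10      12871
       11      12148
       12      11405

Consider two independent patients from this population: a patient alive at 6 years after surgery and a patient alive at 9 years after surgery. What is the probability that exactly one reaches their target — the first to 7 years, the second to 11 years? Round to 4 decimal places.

p₁ = N(7)/N(6) = 16670/18076 = 0.922217; p₂ = N(11)/N(9) = 12148/14657 = 0.828819.
P(exactly one) = p₁(1−p₂) + (1−p₁)p₂ = 0.157866 + 0.064468 = 0.222334.

0.2223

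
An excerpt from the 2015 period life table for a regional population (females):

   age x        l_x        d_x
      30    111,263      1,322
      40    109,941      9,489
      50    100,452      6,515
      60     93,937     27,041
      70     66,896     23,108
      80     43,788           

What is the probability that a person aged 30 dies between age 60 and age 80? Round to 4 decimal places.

0.4507

We want 30|20q30 = (l_60 − l_80)/l_30.
This is the probability of reaching 60 but not 80, conditional on being alive at 30: (l_60 − l_80) / l_30.
= (93,937 − 43,788) / 111,263 = 50,149 / 111,263 = 0.450725.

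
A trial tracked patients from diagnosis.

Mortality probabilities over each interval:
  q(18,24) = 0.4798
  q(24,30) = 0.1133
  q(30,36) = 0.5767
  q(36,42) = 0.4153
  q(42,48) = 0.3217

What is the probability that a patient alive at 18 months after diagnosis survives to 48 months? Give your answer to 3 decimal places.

0.077

Survival from 18 to 48 is the product of surviving each interval: (1 − 0.4798) × (1 − 0.1133) × (1 − 0.5767) × (1 − 0.4153) × (1 − 0.3217).
= 0.5202 × 0.8867 × 0.4233 × 0.5847 × 0.6783 = 0.077437.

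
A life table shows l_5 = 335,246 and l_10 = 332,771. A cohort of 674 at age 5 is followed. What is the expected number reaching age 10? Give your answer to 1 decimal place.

669.0

The relevant probability is 332,771/335,246 = 0.992617.
Expected number = 674 × 0.992617 = 669.0.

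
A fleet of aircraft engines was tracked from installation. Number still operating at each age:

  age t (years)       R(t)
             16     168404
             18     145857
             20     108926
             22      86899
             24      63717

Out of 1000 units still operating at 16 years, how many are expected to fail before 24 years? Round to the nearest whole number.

622

The relevant probability is 1 − 63717/168404 = 0.621642.
Expected number = 1000 × 0.621642 = 622.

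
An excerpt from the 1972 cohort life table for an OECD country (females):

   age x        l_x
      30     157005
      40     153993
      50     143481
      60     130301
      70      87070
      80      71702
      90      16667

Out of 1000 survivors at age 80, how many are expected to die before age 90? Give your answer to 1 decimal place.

The relevant probability is 1 − 16667/71702 = 0.767552.
Expected number = 1000 × 0.767552 = 767.6.

767.6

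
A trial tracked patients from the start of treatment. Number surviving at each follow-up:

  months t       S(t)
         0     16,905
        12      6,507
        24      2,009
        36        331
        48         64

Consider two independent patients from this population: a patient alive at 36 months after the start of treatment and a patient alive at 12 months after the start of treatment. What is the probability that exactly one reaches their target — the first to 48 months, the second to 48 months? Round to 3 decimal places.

p₁ = S(48)/S(36) = 64/331 = 0.193353; p₂ = S(48)/S(12) = 64/6,507 = 0.009836.
P(exactly one) = p₁(1−p₂) + (1−p₁)p₂ = 0.191451 + 0.007934 = 0.199385.

0.199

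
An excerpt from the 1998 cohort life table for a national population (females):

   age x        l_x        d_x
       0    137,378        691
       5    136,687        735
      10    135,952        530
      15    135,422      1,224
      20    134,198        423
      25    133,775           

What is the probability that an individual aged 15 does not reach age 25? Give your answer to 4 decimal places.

0.0122

P(die before 25 | alive at 15) = 1 − l_25/l_15 = 1 − 133,775/135,422 = (1,647)/135,422 = 0.012162.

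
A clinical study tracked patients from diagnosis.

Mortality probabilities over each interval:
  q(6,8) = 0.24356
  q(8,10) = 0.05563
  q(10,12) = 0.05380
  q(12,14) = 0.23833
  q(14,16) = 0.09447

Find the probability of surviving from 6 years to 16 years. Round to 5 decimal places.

0.46620

Chaining the interval survival probabilities: (1 − 0.24356) × (1 − 0.05563) × (1 − 0.05380) × (1 − 0.23833) × (1 − 0.09447).
= 0.75644 × 0.94437 × 0.94620 × 0.76167 × 0.90553 = 0.466197.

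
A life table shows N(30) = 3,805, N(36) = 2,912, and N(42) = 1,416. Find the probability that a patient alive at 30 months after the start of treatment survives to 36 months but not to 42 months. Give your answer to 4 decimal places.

0.3932

This is the probability of reaching 36 but not 42, conditional on being alive at 30: (N(36) − N(42)) / N(30).
= (2,912 − 1,416) / 3,805 = 1,496 / 3,805 = 0.393167.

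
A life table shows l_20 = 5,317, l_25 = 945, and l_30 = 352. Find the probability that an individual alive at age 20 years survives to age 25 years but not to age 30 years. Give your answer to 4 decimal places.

This is the probability of reaching 25 but not 30, conditional on being alive at 20: (l_25 − l_30) / l_20.
= (945 − 352) / 5,317 = 593 / 5,317 = 0.111529.

0.1115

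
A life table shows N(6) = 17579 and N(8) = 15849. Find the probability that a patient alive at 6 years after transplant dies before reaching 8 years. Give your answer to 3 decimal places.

0.098

P(die before 8 | alive at 6) = 1 − N(8)/N(6) = 1 − 15849/17579 = (1730)/17579 = 0.098413.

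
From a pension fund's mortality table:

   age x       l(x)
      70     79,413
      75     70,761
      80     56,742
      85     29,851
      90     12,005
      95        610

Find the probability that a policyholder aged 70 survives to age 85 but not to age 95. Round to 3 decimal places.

0.368

This is the probability of reaching 85 but not 95, conditional on being alive at 70: (l(85) − l(95)) / l(70).
= (29,851 − 610) / 79,413 = 29,241 / 79,413 = 0.368214.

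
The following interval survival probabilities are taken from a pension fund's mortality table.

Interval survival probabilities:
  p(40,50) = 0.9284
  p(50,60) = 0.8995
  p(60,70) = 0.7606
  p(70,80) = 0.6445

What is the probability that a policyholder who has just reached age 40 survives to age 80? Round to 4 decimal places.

Survival from 40 to 80 is the product of surviving each interval: 0.9284 × 0.8995 × 0.7606 × 0.6445.
= 0.409370.

0.4094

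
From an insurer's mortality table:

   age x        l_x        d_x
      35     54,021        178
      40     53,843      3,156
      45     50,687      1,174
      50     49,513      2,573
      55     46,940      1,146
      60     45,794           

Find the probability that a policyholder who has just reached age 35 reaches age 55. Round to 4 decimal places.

0.8689

The conditional survival probability is l_55/l_35 = 46,940/54,021 = 0.868921.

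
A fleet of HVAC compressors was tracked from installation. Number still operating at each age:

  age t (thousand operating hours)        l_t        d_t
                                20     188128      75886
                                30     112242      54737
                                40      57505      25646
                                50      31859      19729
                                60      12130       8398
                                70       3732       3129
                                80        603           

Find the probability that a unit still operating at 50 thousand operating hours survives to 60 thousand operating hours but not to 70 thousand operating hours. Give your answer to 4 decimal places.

0.2636

This is the probability of reaching 60 but not 70, conditional on being operational at 50: (l_60 − l_70) / l_50.
= (12130 − 3732) / 31859 = 8398 / 31859 = 0.263599.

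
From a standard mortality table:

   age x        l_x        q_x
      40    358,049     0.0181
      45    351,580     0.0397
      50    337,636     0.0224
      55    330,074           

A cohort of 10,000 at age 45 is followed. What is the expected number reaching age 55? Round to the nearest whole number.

9388

The relevant probability is 330,074/351,580 = 0.938830.
Expected number = 10,000 × 0.938830 = 9388.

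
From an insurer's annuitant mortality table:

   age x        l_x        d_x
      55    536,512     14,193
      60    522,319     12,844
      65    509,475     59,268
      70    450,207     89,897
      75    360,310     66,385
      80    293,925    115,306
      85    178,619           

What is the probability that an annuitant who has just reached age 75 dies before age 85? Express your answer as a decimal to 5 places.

0.50426

P(die before 85 | alive at 75) = 1 − l_85/l_75 = 1 − 178,619/360,310 = (181,691)/360,310 = 0.504263.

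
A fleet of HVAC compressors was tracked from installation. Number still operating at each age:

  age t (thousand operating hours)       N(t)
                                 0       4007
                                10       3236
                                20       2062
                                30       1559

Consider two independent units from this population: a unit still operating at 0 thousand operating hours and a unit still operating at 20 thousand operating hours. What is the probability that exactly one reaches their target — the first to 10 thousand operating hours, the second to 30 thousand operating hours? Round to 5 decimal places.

0.34248

p₁ = N(10)/N(0) = 3236/4007 = 0.807587; p₂ = N(30)/N(20) = 1559/2062 = 0.756062.
P(exactly one) = p₁(1−p₂) + (1−p₁)p₂ = 0.197001 + 0.145476 = 0.342477.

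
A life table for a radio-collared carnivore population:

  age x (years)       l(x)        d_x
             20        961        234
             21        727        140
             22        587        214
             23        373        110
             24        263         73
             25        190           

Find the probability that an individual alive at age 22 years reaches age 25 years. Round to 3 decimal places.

The conditional survival probability is l(25)/l(22) = 190/587 = 0.323680.

0.324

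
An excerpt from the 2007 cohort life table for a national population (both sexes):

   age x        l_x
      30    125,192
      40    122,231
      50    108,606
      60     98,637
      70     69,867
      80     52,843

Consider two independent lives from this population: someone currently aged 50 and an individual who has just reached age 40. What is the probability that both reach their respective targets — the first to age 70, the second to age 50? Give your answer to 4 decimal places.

0.5716

p₁ = l_70/l_50 = 69,867/108,606 = 0.643307; p₂ = l_50/l_40 = 108,606/122,231 = 0.888531.
P(both) = p₁ × p₂ = 0.643307 × 0.888531 = 0.571598.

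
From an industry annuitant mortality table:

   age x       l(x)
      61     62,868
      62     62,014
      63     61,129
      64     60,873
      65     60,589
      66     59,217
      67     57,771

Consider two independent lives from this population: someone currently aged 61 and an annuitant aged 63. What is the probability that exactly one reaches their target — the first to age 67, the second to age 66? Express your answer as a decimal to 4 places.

p₁ = l(67)/l(61) = 57,771/62,868 = 0.918925; p₂ = l(66)/l(63) = 59,217/61,129 = 0.968722.
P(exactly one) = p₁(1−p₂) + (1−p₁)p₂ = 0.028742 + 0.078539 = 0.107281.

0.1073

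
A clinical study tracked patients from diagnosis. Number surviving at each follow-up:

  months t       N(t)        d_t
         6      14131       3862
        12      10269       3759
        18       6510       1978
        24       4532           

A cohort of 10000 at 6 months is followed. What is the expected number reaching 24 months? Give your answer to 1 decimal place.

The relevant probability is 4532/14131 = 0.320713.
Expected number = 10000 × 0.320713 = 3207.1.

3207.1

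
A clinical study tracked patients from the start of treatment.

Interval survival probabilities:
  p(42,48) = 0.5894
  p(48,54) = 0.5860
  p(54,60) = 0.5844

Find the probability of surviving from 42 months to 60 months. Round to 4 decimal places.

0.2018

Chaining the interval survival probabilities: 0.5894 × 0.5860 × 0.5844.
= 0.201845.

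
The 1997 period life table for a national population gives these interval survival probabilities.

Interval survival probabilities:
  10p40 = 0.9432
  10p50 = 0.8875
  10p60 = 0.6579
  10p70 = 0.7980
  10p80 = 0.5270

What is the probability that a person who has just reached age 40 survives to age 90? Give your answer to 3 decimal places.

0.232

The overall survival probability is 0.9432 × 0.8875 × 0.6579 × 0.7980 × 0.5270.
= 0.231604.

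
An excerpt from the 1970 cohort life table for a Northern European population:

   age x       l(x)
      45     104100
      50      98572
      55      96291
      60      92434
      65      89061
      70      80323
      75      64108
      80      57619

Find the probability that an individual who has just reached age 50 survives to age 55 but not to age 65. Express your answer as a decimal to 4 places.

This is the probability of reaching 55 but not 65, conditional on being alive at 50: (l(55) − l(65)) / l(50).
= (96291 − 89061) / 98572 = 7230 / 98572 = 0.073347.

0.0733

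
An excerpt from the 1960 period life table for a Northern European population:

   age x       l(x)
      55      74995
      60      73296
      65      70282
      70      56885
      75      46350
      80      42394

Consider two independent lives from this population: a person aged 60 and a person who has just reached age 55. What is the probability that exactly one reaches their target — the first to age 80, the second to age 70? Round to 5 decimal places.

p₁ = l(80)/l(60) = 42394/73296 = 0.578394; p₂ = l(70)/l(55) = 56885/74995 = 0.758517.
P(exactly one) = p₁(1−p₂) + (1−p₁)p₂ = 0.139672 + 0.319795 = 0.459468.

0.45947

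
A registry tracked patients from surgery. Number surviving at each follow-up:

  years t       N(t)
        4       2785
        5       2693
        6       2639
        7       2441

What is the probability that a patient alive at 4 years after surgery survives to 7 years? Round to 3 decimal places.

The conditional survival probability is N(7)/N(4) = 2441/2785 = 0.876481.

0.876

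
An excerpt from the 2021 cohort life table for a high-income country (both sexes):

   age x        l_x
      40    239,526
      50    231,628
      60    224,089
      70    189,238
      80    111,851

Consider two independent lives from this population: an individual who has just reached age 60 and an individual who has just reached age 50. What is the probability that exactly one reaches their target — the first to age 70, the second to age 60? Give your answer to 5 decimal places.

0.17795

p₁ = l_70/l_60 = 189,238/224,089 = 0.844477; p₂ = l_60/l_50 = 224,089/231,628 = 0.967452.
P(exactly one) = p₁(1−p₂) + (1−p₁)p₂ = 0.027486 + 0.150461 = 0.177947.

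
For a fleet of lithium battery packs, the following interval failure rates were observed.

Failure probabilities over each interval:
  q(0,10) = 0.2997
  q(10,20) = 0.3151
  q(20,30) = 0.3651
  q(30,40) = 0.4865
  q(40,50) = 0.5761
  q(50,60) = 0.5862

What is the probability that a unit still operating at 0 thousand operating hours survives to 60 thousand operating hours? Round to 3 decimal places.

0.027

The overall survival probability is (1 − 0.2997) × (1 − 0.3151) × (1 − 0.3651) × (1 − 0.4865) × (1 − 0.5761) × (1 − 0.5862).
= 0.7003 × 0.6849 × 0.6349 × 0.5135 × 0.4239 × 0.4138 = 0.027429.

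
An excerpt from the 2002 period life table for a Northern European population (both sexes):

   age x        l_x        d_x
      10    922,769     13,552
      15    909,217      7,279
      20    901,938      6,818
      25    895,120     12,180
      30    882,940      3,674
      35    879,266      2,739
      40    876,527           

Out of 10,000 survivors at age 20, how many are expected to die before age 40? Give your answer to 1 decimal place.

281.7

The relevant probability is 1 − 876,527/901,938 = 0.028174.
Expected number = 10,000 × 0.028174 = 281.7.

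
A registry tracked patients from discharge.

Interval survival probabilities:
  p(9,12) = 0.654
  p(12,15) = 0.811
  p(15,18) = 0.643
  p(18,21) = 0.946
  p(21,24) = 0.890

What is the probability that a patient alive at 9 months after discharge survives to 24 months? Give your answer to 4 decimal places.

The overall survival probability is 0.654 × 0.811 × 0.643 × 0.946 × 0.890.
= 0.287138.

0.2871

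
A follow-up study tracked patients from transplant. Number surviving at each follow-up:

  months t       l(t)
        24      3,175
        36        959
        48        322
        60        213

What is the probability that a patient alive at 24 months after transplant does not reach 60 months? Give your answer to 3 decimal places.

0.933

P(die before 60 | alive at 24) = 1 − l(60)/l(24) = 1 − 213/3,175 = (2,962)/3,175 = 0.932913.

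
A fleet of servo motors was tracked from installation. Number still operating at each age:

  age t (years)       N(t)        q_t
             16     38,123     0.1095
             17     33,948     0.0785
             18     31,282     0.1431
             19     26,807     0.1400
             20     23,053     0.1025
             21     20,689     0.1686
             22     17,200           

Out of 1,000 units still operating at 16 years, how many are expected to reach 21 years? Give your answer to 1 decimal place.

542.7

The relevant probability is 20,689/38,123 = 0.542691.
Expected number = 1,000 × 0.542691 = 542.7.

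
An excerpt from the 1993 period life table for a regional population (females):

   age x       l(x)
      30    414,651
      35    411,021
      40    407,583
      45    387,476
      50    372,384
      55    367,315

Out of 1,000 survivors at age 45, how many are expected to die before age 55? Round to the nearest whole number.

52

The relevant probability is 1 − 367,315/387,476 = 0.052032.
Expected number = 1,000 × 0.052032 = 52.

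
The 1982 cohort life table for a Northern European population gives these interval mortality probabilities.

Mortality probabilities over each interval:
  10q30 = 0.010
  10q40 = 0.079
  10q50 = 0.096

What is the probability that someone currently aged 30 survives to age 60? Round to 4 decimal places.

Survival from 30 to 60 is the product of surviving each interval: (1 − 0.010) × (1 − 0.079) × (1 − 0.096).
= 0.990 × 0.921 × 0.904 = 0.824258.

0.8243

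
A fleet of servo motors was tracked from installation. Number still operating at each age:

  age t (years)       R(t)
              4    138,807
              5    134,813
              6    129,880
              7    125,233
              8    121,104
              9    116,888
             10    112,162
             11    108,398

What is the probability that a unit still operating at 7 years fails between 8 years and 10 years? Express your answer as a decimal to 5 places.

This is the probability of reaching 8 but not 10, conditional on being operational at 7: (R(8) − R(10)) / R(7).
= (121,104 − 112,162) / 125,233 = 8,942 / 125,233 = 0.071403.

0.07140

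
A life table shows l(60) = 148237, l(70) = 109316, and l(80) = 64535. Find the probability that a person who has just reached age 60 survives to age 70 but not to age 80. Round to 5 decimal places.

This is the probability of reaching 70 but not 80, conditional on being alive at 60: (l(70) − l(80)) / l(60).
= (109316 − 64535) / 148237 = 44781 / 148237 = 0.302091.

0.30209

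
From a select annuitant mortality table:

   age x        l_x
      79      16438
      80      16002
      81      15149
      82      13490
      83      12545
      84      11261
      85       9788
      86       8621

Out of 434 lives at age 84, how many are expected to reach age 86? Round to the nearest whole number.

The relevant probability is 8621/11261 = 0.765563.
Expected number = 434 × 0.765563 = 332.

332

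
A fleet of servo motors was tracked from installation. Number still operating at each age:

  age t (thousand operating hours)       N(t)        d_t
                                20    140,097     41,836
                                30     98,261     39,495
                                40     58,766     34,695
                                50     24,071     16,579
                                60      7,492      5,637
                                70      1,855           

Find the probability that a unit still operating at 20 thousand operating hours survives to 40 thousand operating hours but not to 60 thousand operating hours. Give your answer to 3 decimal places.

0.366

This is the probability of reaching 40 but not 60, conditional on being operational at 20: (N(40) − N(60)) / N(20).
= (58,766 − 7,492) / 140,097 = 51,274 / 140,097 = 0.365989.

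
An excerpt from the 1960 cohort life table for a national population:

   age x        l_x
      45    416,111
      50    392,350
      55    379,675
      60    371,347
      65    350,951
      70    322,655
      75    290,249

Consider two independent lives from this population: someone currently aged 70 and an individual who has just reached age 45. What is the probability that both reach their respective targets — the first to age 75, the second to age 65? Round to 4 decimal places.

0.7587

p₁ = l_75/l_70 = 290,249/322,655 = 0.899565; p₂ = l_65/l_45 = 350,951/416,111 = 0.843407.
P(both) = p₁ × p₂ = 0.899565 × 0.843407 = 0.758699.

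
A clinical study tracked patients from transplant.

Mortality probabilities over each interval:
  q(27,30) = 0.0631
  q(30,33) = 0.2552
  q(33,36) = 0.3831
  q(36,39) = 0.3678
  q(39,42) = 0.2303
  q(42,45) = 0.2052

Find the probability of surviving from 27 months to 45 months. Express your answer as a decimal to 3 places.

P(survive 27→45) = (1 − 0.0631) × (1 − 0.2552) × (1 − 0.3831) × (1 − 0.3678) × (1 − 0.2303) × (1 − 0.2052).
= 0.9369 × 0.7448 × 0.6169 × 0.6322 × 0.7697 × 0.7948 = 0.166487.

0.166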